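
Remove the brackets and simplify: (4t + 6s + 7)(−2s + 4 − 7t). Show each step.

−50st − 33t − 28t^2 − 12s^2 + 10s + 28

(4t + 6s + 7)(−2s + 4 − 7t)
= −8st + 16t − 28t^2 − 12s^2 + 24s − 42st − 14s + 28 − 49t    [distributive law]
= −50st − 33t − 28t^2 − 12s^2 + 10s + 28    [combine like terms]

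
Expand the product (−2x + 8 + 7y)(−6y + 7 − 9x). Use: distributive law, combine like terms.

−51xy − 86x + 18x^2 + y + 56 − 42y^2

(−2x + 8 + 7y)(−6y + 7 − 9x)
= 12xy − 14x + 18x^2 − 48y + 56 − 72x − 42y^2 + 49y − 63xy    [distributive law]
= −51xy − 86x + 18x^2 + y + 56 − 42y^2    [combine like terms]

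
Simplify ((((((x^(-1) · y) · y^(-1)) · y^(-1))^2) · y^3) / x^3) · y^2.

x^(-5)y^3

((((((x^(-1) · y) · y^(-1)) · y^(-1))^2) · y^3) / x^3) · y^2
= ((((((x^(-1) · y) · y^(-1))^2) · ((y^(-1))^2)) · y^3) / x^3) · y^2    [power of a product]
= ((((((x^(-1) · y)^2) · ((y^(-1))^2)) · ((y^(-1))^2)) · y^3) / x^3) · y^2    [power of a product]
= (((((((x^(-1))^2) · (y^2)) · ((y^(-1))^2)) · ((y^(-1))^2)) · y^3) / x^3) · y^2    [power of a product]
= (((((x^(-2) · (y^2)) · ((y^(-1))^2)) · ((y^(-1))^2)) · y^3) / x^3) · y^2    [power of a power]
= (((((x^(-2) · y^2) · y^(-2)) · ((y^(-1))^2)) · y^3) / x^3) · y^2    [power of a power]
= (((((x^(-2) · y^2) · y^(-2)) · y^(-2)) · y^3) / x^3) · y^2    [power of a power]
= x^(-5)y^3    [quotient of powers; product of powers]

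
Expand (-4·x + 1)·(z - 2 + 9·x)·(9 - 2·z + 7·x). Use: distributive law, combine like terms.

(-4·x + 1)·(z - 2 + 9·x)·(9 - 2·z + 7·x)
= (-4·x·z + 8·x - 36·x² + z - 2 + 9·x)·(9 - 2·z + 7·x)    [distributive law]
= (-4·x·z + 17·x - 36·x² + z - 2)·(9 - 2·z + 7·x)    [combine like terms]
= -36·x·z + 8·x·z² - 28·x²·z + 153·x - 34·x·z + 119·x² - 324·x² + 72·x²·z - 252·x³ + 9·z - 2·z² + 7·x·z - 18 + 4·z - 14·x    [distributive law]
= -63·x·z + 8·x·z² + 44·x²·z + 139·x - 205·x² - 252·x³ + 13·z - 2·z² - 18    [combine like terms]

-63·x·z + 8·x·z² + 44·x²·z + 139·x - 205·x² - 252·x³ + 13·z - 2·z² - 18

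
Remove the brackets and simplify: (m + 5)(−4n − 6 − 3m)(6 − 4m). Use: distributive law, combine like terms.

56mn + 16m^2n − 6m + 66m^2 + 12m^3 − 120n − 180

(m + 5)(−4n − 6 − 3m)(6 − 4m)
= (−4mn − 6m − 3m^2 − 20n − 30 − 15m)(6 − 4m)    [distributive law]
= (−4mn − 21m − 3m^2 − 20n − 30)(6 − 4m)    [combine like terms]
= −24mn + 16m^2n − 126m + 84m^2 − 18m^2 + 12m^3 − 120n + 80mn − 180 + 120m    [distributive law]
= 56mn + 16m^2n − 6m + 66m^2 + 12m^3 − 120n − 180    [combine like terms]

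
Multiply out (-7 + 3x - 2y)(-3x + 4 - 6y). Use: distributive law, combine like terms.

(-7 + 3x - 2y)(-3x + 4 - 6y)
= 21x - 28 + 42y - 9x^2 + 12x - 18xy + 6xy - 8y + 12y^2    [distributive law]
= 33x - 28 + 34y - 9x^2 - 12xy + 12y^2    [combine like terms]

33x - 28 + 34y - 9x^2 - 12xy + 12y^2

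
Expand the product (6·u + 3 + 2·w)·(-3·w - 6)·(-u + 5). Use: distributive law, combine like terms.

18·u²·w - 69·u·w + 36·u² - 162·u - 105·w - 90 + 6·u·w² - 30·w²

(6·u + 3 + 2·w)·(-3·w - 6)·(-u + 5)
= (-18·u·w - 36·u - 9·w - 18 - 6·w² - 12·w)·(-u + 5)    [distributive law]
= (-18·u·w - 36·u - 21·w - 18 - 6·w²)·(-u + 5)    [combine like terms]
= 18·u²·w - 90·u·w + 36·u² - 180·u + 21·u·w - 105·w + 18·u - 90 + 6·u·w² - 30·w²    [distributive law]
= 18·u²·w - 69·u·w + 36·u² - 162·u - 105·w - 90 + 6·u·w² - 30·w²    [combine like terms]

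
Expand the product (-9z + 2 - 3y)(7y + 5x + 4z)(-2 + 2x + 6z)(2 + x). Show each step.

(-9z + 2 - 3y)(7y + 5x + 4z)(-2 + 2x + 6z)(2 + x)
= (-63yz - 45xz - 36z^2 + 14y + 10x + 8z - 21y^2 - 15xy - 12yz)(-2 + 2x + 6z)(2 + x)    [distributive law]
= (-75yz - 45xz - 36z^2 + 14y + 10x + 8z - 21y^2 - 15xy)(-2 + 2x + 6z)(2 + x)    [combine like terms]
= (150yz - 150xyz - 450yz^2 + 90xz - 90x^2z - 270xz^2 + 72z^2 - 72xz^2 - 216z^3 - 28y + 28xy + 84yz - 20x + 20x^2 + 60xz - 16z + 16xz + 48z^2 + 42y^2 - 42xy^2 - 126y^2z + 30xy - 30x^2y - 90xyz)(2 + x)    [distributive law]
= (234yz - 240xyz - 450yz^2 + 166xz - 90x^2z - 342xz^2 + 120z^2 - 216z^3 - 28y + 58xy - 20x + 20x^2 - 16z + 42y^2 - 42xy^2 - 126y^2z - 30x^2y)(2 + x)    [combine like terms]
= 468yz + 234xyz - 480xyz - 240x^2yz - 900yz^2 - 450xyz^2 + 332xz + 166x^2z - 180x^2z - 90x^3z - 684xz^2 - 342x^2z^2 + 240z^2 + 120xz^2 - 432z^3 - 216xz^3 - 56y - 28xy + 116xy + 58x^2y - 40x - 20x^2 + 40x^2 + 20x^3 - 32z - 16xz + 84y^2 + 42xy^2 - 84xy^2 - 42x^2y^2 - 252y^2z - 126xy^2z - 60x^2y - 30x^3y    [distributive law]
= 468yz - 246xyz - 240x^2yz - 900yz^2 - 450xyz^2 + 316xz - 14x^2z - 90x^3z - 564xz^2 - 342x^2z^2 + 240z^2 - 432z^3 - 216xz^3 - 56y + 88xy - 2x^2y - 40x + 20x^2 + 20x^3 - 32z + 84y^2 - 42xy^2 - 42x^2y^2 - 252y^2z - 126xy^2z - 30x^3y    [combine like terms]

468yz - 246xyz - 240x^2yz - 900yz^2 - 450xyz^2 + 316xz - 14x^2z - 90x^3z - 564xz^2 - 342x^2z^2 + 240z^2 - 432z^3 - 216xz^3 - 56y + 88xy - 2x^2y - 40x + 20x^2 + 20x^3 - 32z + 84y^2 - 42xy^2 - 42x^2y^2 - 252y^2z - 126xy^2z - 30x^3y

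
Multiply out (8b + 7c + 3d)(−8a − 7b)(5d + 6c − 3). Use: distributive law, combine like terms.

(8b + 7c + 3d)(−8a − 7b)(5d + 6c − 3)
= (−64ab − 56b² − 56ac − 49bc − 24ad − 21bd)(5d + 6c − 3)    [distributive law]
= −320abd − 384abc + 192ab − 280b²d − 336b²c + 168b² − 280acd − 336ac² + 168ac − 245bcd − 294bc² + 147bc − 120ad² − 144acd + 72ad − 105bd² − 126bcd + 63bd    [distributive law]
= −320abd − 384abc + 192ab − 280b²d − 336b²c + 168b² − 424acd − 336ac² + 168ac − 371bcd − 294bc² + 147bc − 120ad² + 72ad − 105bd² + 63bd    [combine like terms]

−320abd − 384abc + 192ab − 280b²d − 336b²c + 168b² − 424acd − 336ac² + 168ac − 371bcd − 294bc² + 147bc − 120ad² + 72ad − 105bd² + 63bd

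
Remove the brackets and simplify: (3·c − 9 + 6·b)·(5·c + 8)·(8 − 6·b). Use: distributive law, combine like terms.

120·c^2 − 90·b·c^2 − 168·c + 366·b·c − 576 + 816·b − 180·b^2·c − 288·b^2

(3·c − 9 + 6·b)·(5·c + 8)·(8 − 6·b)
= (15·c^2 + 24·c − 45·c − 72 + 30·b·c + 48·b)·(8 − 6·b)    [distributive law]
= (15·c^2 − 21·c − 72 + 30·b·c + 48·b)·(8 − 6·b)    [combine like terms]
= 120·c^2 − 90·b·c^2 − 168·c + 126·b·c − 576 + 432·b + 240·b·c − 180·b^2·c + 384·b − 288·b^2    [distributive law]
= 120·c^2 − 90·b·c^2 − 168·c + 366·b·c − 576 + 816·b − 180·b^2·c − 288·b^2    [combine like terms]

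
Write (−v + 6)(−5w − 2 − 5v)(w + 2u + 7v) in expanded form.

(−v + 6)(−5w − 2 − 5v)(w + 2u + 7v)
= (5vw + 2v + 5v^2 − 30w − 12 − 30v)(w + 2u + 7v)    [distributive law]
= (5vw − 28v + 5v^2 − 30w − 12)(w + 2u + 7v)    [combine like terms]
= 5vw^2 + 10uvw + 35v^2w − 28vw − 56uv − 196v^2 + 5v^2w + 10uv^2 + 35v^3 − 30w^2 − 60uw − 210vw − 12w − 24u − 84v    [distributive law]
= 5vw^2 + 10uvw + 40v^2w − 238vw − 56uv − 196v^2 + 10uv^2 + 35v^3 − 30w^2 − 60uw − 12w − 24u − 84v    [combine like terms]

5vw^2 + 10uvw + 40v^2w − 238vw − 56uv − 196v^2 + 10uv^2 + 35v^3 − 30w^2 − 60uw − 12w − 24u − 84v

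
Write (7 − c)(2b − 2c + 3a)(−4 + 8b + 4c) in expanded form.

−56b + 112b² − 48bc + 56c − 64c² − 84a + 168ab + 96ac − 16b²c + 8bc² + 8c³ − 24abc − 12ac²

(7 − c)(2b − 2c + 3a)(−4 + 8b + 4c)
= (14b − 14c + 21a − 2bc + 2c² − 3ac)(−4 + 8b + 4c)    [distributive law]
= −56b + 112b² + 56bc + 56c − 112bc − 56c² − 84a + 168ab + 84ac + 8bc − 16b²c − 8bc² − 8c² + 16bc² + 8c³ + 12ac − 24abc − 12ac²    [distributive law]
= −56b + 112b² − 48bc + 56c − 64c² − 84a + 168ab + 96ac − 16b²c + 8bc² + 8c³ − 24abc − 12ac²    [combine like terms]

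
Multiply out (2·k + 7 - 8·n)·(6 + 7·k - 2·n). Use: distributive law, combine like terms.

61·k + 14·k^2 - 60·k·n + 42 - 62·n + 16·n^2

(2·k + 7 - 8·n)·(6 + 7·k - 2·n)
= 12·k + 14·k^2 - 4·k·n + 42 + 49·k - 14·n - 48·n - 56·k·n + 16·n^2    [distributive law]
= 61·k + 14·k^2 - 60·k·n + 42 - 62·n + 16·n^2    [combine like terms]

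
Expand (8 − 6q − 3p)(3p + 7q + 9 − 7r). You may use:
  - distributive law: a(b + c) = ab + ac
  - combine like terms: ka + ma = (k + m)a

−3p + 2q + 72 − 56r − 39pq − 42q² + 42qr − 9p² + 21pr

(8 − 6q − 3p)(3p + 7q + 9 − 7r)
= 24p + 56q + 72 − 56r − 18pq − 42q² − 54q + 42qr − 9p² − 21pq − 27p + 21pr    [distributive law]
= −3p + 2q + 72 − 56r − 39pq − 42q² + 42qr − 9p² + 21pr    [combine like terms]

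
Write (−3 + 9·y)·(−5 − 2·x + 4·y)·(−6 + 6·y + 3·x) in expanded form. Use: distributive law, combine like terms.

(−3 + 9·y)·(−5 − 2·x + 4·y)·(−6 + 6·y + 3·x)
= (15 + 6·x − 12·y − 45·y − 18·x·y + 36·y^2)·(−6 + 6·y + 3·x)    [distributive law]
= (15 + 6·x − 57·y − 18·x·y + 36·y^2)·(−6 + 6·y + 3·x)    [combine like terms]
= −90 + 90·y + 45·x − 36·x + 36·x·y + 18·x^2 + 342·y − 342·y^2 − 171·x·y + 108·x·y − 108·x·y^2 − 54·x^2·y − 216·y^2 + 216·y^3 + 108·x·y^2    [distributive law]
= −90 + 432·y + 9·x − 27·x·y + 18·x^2 − 558·y^2 − 54·x^2·y + 216·y^3    [combine like terms]

−90 + 432·y + 9·x − 27·x·y + 18·x^2 − 558·y^2 − 54·x^2·y + 216·y^3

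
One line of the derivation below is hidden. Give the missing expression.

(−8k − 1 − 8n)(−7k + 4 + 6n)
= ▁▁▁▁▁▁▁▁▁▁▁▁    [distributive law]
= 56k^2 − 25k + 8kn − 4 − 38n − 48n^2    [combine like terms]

Applying distributive law to the line above:

56k^2 − 32k − 48kn + 7k − 4 − 6n + 56kn − 32n − 48n^2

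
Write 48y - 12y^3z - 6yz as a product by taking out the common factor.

48y - 12y^3z - 6yz
= 6(8y - 2y^3z - yz)    [factor out 6]
= 6y(8 - 2y^2z - z)    [factor out y]

6y(8 - 2y^2z - z)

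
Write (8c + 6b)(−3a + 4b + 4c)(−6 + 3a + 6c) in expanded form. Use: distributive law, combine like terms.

(8c + 6b)(−3a + 4b + 4c)(−6 + 3a + 6c)
= (−24ac + 32bc + 32c^2 − 18ab + 24b^2 + 24bc)(−6 + 3a + 6c)    [distributive law]
= (−24ac + 56bc + 32c^2 − 18ab + 24b^2)(−6 + 3a + 6c)    [combine like terms]
= 144ac − 72a^2c − 144ac^2 − 336bc + 168abc + 336bc^2 − 192c^2 + 96ac^2 + 192c^3 + 108ab − 54a^2b − 108abc − 144b^2 + 72ab^2 + 144b^2c    [distributive law]
= 144ac − 72a^2c − 48ac^2 − 336bc + 60abc + 336bc^2 − 192c^2 + 192c^3 + 108ab − 54a^2b − 144b^2 + 72ab^2 + 144b^2c    [combine like terms]

144ac − 72a^2c − 48ac^2 − 336bc + 60abc + 336bc^2 − 192c^2 + 192c^3 + 108ab − 54a^2b − 144b^2 + 72ab^2 + 144b^2c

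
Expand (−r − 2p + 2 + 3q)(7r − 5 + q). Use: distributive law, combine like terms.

−7r² + 19r + 20qr − 14pr + 10p − 2pq − 10 − 13q + 3q²

(−r − 2p + 2 + 3q)(7r − 5 + q)
= −7r² + 5r − qr − 14pr + 10p − 2pq + 14r − 10 + 2q + 21qr − 15q + 3q²    [distributive law]
= −7r² + 19r + 20qr − 14pr + 10p − 2pq − 10 − 13q + 3q²    [combine like terms]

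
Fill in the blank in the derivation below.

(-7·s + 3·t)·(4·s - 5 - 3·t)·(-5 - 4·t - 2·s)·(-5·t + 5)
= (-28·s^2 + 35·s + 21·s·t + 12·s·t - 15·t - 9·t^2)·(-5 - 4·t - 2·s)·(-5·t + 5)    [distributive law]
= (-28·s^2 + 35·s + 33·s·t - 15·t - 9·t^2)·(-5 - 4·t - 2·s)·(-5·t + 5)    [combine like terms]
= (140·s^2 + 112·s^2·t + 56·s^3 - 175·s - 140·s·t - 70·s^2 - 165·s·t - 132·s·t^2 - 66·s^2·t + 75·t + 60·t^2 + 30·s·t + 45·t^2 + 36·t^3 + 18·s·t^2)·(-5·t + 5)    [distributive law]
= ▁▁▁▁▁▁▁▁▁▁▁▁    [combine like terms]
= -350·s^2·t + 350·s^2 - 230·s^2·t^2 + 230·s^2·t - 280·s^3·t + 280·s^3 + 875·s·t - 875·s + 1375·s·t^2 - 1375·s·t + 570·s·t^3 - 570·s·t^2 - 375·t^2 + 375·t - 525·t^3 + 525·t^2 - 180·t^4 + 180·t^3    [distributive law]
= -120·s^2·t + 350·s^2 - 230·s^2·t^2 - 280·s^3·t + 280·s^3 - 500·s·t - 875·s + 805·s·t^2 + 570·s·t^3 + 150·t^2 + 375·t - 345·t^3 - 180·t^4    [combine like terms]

By combine like terms:

(70·s^2 + 46·s^2·t + 56·s^3 - 175·s - 275·s·t - 114·s·t^2 + 75·t + 105·t^2 + 36·t^3)·(-5·t + 5)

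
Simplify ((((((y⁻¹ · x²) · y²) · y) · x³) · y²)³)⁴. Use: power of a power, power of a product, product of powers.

x⁶⁰y⁴⁸

((((((y⁻¹ · x²) · y²) · y) · x³) · y²)³)⁴
= (((((y⁻¹ · x²) · y²) · y) · x³) · y²)¹²    [power of a power]
= (((((y⁻¹ · x²) · y²) · y) · x³)¹²) · ((y²)¹²)    [power of a product]
= (((((y⁻¹ · x²) · y²) · y)¹²) · ((x³)¹²)) · ((y²)¹²)    [power of a product]
= (((((y⁻¹ · x²) · y²)¹²) · (y¹²)) · ((x³)¹²)) · ((y²)¹²)    [power of a product]
= (((((y⁻¹ · x²)¹²) · ((y²)¹²)) · (y¹²)) · ((x³)¹²)) · ((y²)¹²)    [power of a product]
= ((((((y⁻¹)¹²) · ((x²)¹²)) · ((y²)¹²)) · (y¹²)) · ((x³)¹²)) · ((y²)¹²)    [power of a product]
= ((((y⁻¹² · ((x²)¹²)) · ((y²)¹²)) · (y¹²)) · ((x³)¹²)) · ((y²)¹²)    [power of a power]
= ((((y⁻¹² · x²⁴) · ((y²)¹²)) · (y¹²)) · ((x³)¹²)) · ((y²)¹²)    [power of a power]
= ((((y⁻¹² · x²⁴) · y²⁴) · (y¹²)) · ((x³)¹²)) · ((y²)¹²)    [power of a power]
= ((((y⁻¹² · x²⁴) · y²⁴) · y¹²) · x³⁶) · ((y²)¹²)    [power of a power]
= ((((y⁻¹² · x²⁴) · y²⁴) · y¹²) · x³⁶) · y²⁴    [power of a power]
= x⁶⁰y⁴⁸    [product of powers]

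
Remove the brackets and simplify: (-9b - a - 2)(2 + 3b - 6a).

(-9b - a - 2)(2 + 3b - 6a)
= -18b - 27b² + 54ab - 2a - 3ab + 6a² - 4 - 6b + 12a    [distributive law]
= -24b - 27b² + 51ab + 10a + 6a² - 4    [combine like terms]

-24b - 27b² + 51ab + 10a + 6a² - 4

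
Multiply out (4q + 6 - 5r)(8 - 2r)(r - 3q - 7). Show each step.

244qr - 96q^2 - 368q - 38qr^2 + 24q^2r + 412r - 336 - 122r^2 + 10r^3

(4q + 6 - 5r)(8 - 2r)(r - 3q - 7)
= (32q - 8qr + 48 - 12r - 40r + 10r^2)(r - 3q - 7)    [distributive law]
= (32q - 8qr + 48 - 52r + 10r^2)(r - 3q - 7)    [combine like terms]
= 32qr - 96q^2 - 224q - 8qr^2 + 24q^2r + 56qr + 48r - 144q - 336 - 52r^2 + 156qr + 364r + 10r^3 - 30qr^2 - 70r^2    [distributive law]
= 244qr - 96q^2 - 368q - 38qr^2 + 24q^2r + 412r - 336 - 122r^2 + 10r^3    [combine like terms]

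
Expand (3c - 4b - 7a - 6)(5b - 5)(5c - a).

(3c - 4b - 7a - 6)(5b - 5)(5c - a)
= (15bc - 15c - 20b² + 20b - 35ab + 35a - 30b + 30)(5c - a)    [distributive law]
= (15bc - 15c - 20b² - 10b - 35ab + 35a + 30)(5c - a)    [combine like terms]
= 75bc² - 15abc - 75c² + 15ac - 100b²c + 20ab² - 50bc + 10ab - 175abc + 35a²b + 175ac - 35a² + 150c - 30a    [distributive law]
= 75bc² - 190abc - 75c² + 190ac - 100b²c + 20ab² - 50bc + 10ab + 35a²b - 35a² + 150c - 30a    [combine like terms]

75bc² - 190abc - 75c² + 190ac - 100b²c + 20ab² - 50bc + 10ab + 35a²b - 35a² + 150c - 30a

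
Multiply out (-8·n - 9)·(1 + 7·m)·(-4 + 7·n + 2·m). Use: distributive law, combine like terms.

(-8·n - 9)·(1 + 7·m)·(-4 + 7·n + 2·m)
= (-8·n - 56·m·n - 9 - 63·m)·(-4 + 7·n + 2·m)    [distributive law]
= 32·n - 56·n^2 - 16·m·n + 224·m·n - 392·m·n^2 - 112·m^2·n + 36 - 63·n - 18·m + 252·m - 441·m·n - 126·m^2    [distributive law]
= -31·n - 56·n^2 - 233·m·n - 392·m·n^2 - 112·m^2·n + 36 + 234·m - 126·m^2    [combine like terms]

-31·n - 56·n^2 - 233·m·n - 392·m·n^2 - 112·m^2·n + 36 + 234·m - 126·m^2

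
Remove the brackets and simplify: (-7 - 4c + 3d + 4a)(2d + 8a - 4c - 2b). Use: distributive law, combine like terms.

(-7 - 4c + 3d + 4a)(2d + 8a - 4c - 2b)
= -14d - 56a + 28c + 14b - 8cd - 32ac + 16c^2 + 8bc + 6d^2 + 24ad - 12cd - 6bd + 8ad + 32a^2 - 16ac - 8ab    [distributive law]
= -14d - 56a + 28c + 14b - 20cd - 48ac + 16c^2 + 8bc + 6d^2 + 32ad - 6bd + 32a^2 - 8ab    [combine like terms]

-14d - 56a + 28c + 14b - 20cd - 48ac + 16c^2 + 8bc + 6d^2 + 32ad - 6bd + 32a^2 - 8ab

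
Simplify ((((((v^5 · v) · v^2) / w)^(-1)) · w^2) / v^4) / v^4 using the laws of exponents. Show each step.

v^(-16)w^3

((((((v^5 · v) · v^2) / w)^(-1)) · w^2) / v^4) / v^4
= ((((((v^5 · v) · v^2)^(-1)) / (w^(-1))) · w^2) / v^4) / v^4    [power of a quotient]
= ((((((v^5 · v)^(-1)) · ((v^2)^(-1))) / (w^(-1))) · w^2) / v^4) / v^4    [power of a product]
= (((((((v^5)^(-1)) · (v^(-1))) · ((v^2)^(-1))) / (w^(-1))) · w^2) / v^4) / v^4    [power of a product]
= (((((v^(-5) · (v^(-1))) · ((v^2)^(-1))) / (w^(-1))) · w^2) / v^4) / v^4    [power of a power]
= ((((v^(-6) · ((v^2)^(-1))) / (w^(-1))) · w^2) / v^4) / v^4    [product of powers]
= ((((v^(-6) · v^(-2)) / (w^(-1))) · w^2) / v^4) / v^4    [power of a power]
= (((v^(-8) / (w^(-1))) · w^2) / v^4) / v^4    [product of powers]
= v^(-16)w^3    [quotient of powers; product of powers]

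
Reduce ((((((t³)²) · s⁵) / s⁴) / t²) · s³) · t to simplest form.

((((((t³)²) · s⁵) / s⁴) / t²) · s³) · t
= ((((t⁶ · s⁵) / s⁴) / t²) · s³) · t    [power of a power]
= s⁴·t⁵    [quotient of powers; product of powers]

s⁴·t⁵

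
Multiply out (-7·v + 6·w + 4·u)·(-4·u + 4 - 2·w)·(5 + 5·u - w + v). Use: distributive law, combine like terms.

(-7·v + 6·w + 4·u)·(-4·u + 4 - 2·w)·(5 + 5·u - w + v)
= (28·u·v - 28·v + 14·v·w - 24·u·w + 24·w - 12·w² - 16·u² + 16·u - 8·u·w)·(5 + 5·u - w + v)    [distributive law]
= (28·u·v - 28·v + 14·v·w - 32·u·w + 24·w - 12·w² - 16·u² + 16·u)·(5 + 5·u - w + v)    [combine like terms]
= 140·u·v + 140·u²·v - 28·u·v·w + 28·u·v² - 140·v - 140·u·v + 28·v·w - 28·v² + 70·v·w + 70·u·v·w - 14·v·w² + 14·v²·w - 160·u·w - 160·u²·w + 32·u·w² - 32·u·v·w + 120·w + 120·u·w - 24·w² + 24·v·w - 60·w² - 60·u·w² + 12·w³ - 12·v·w² - 80·u² - 80·u³ + 16·u²·w - 16·u²·v + 80·u + 80·u² - 16·u·w + 16·u·v    [distributive law]
= 16·u·v + 124·u²·v + 10·u·v·w + 28·u·v² - 140·v + 122·v·w - 28·v² - 26·v·w² + 14·v²·w - 56·u·w - 144·u²·w - 28·u·w² + 120·w - 84·w² + 12·w³ - 80·u³ + 80·u    [combine like terms]

16·u·v + 124·u²·v + 10·u·v·w + 28·u·v² - 140·v + 122·v·w - 28·v² - 26·v·w² + 14·v²·w - 56·u·w - 144·u²·w - 28·u·w² + 120·w - 84·w² + 12·w³ - 80·u³ + 80·u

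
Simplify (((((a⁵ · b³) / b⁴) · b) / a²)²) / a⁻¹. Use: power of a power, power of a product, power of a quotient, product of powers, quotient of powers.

a⁷

(((((a⁵ · b³) / b⁴) · b) / a²)²) / a⁻¹
= (((((a⁵ · b³) / b⁴) · b)²) / ((a²)²)) / a⁻¹    [power of a quotient]
= (((((a⁵ · b³) / b⁴)²) · (b²)) / ((a²)²)) / a⁻¹    [power of a product]
= (((((a⁵ · b³)²) / ((b⁴)²)) · (b²)) / ((a²)²)) / a⁻¹    [power of a quotient]
= ((((((a⁵)²) · ((b³)²)) / ((b⁴)²)) · (b²)) / ((a²)²)) / a⁻¹    [power of a product]
= ((((a¹⁰ · ((b³)²)) / ((b⁴)²)) · (b²)) / ((a²)²)) / a⁻¹    [power of a power]
= ((((a¹⁰ · b⁶) / ((b⁴)²)) · (b²)) / ((a²)²)) / a⁻¹    [power of a power]
= ((((a¹⁰ · b⁶) / b⁸) · (b²)) / ((a²)²)) / a⁻¹    [power of a power]
= ((((a¹⁰ · b⁶) / b⁸) · b²) / a⁴) / a⁻¹    [power of a power]
= a⁷    [quotient of powers; product of powers]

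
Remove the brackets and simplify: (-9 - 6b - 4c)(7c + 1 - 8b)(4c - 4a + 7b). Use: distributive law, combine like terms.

(-9 - 6b - 4c)(7c + 1 - 8b)(4c - 4a + 7b)
= (-63c - 9 + 72b - 42bc - 6b + 48b^2 - 28c^2 - 4c + 32bc)(4c - 4a + 7b)    [distributive law]
= (-67c - 9 + 66b - 10bc + 48b^2 - 28c^2)(4c - 4a + 7b)    [combine like terms]
= -268c^2 + 268ac - 469bc - 36c + 36a - 63b + 264bc - 264ab + 462b^2 - 40bc^2 + 40abc - 70b^2c + 192b^2c - 192ab^2 + 336b^3 - 112c^3 + 112ac^2 - 196bc^2    [distributive law]
= -268c^2 + 268ac - 205bc - 36c + 36a - 63b - 264ab + 462b^2 - 236bc^2 + 40abc + 122b^2c - 192ab^2 + 336b^3 - 112c^3 + 112ac^2    [combine like terms]

-268c^2 + 268ac - 205bc - 36c + 36a - 63b - 264ab + 462b^2 - 236bc^2 + 40abc + 122b^2c - 192ab^2 + 336b^3 - 112c^3 + 112ac^2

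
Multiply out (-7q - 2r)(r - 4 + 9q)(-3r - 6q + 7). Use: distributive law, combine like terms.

87qr^2 + 339q^2r - 307qr - 609q^2 + 196q + 378q^3 + 6r^3 - 38r^2 + 56r

(-7q - 2r)(r - 4 + 9q)(-3r - 6q + 7)
= (-7qr + 28q - 63q^2 - 2r^2 + 8r - 18qr)(-3r - 6q + 7)    [distributive law]
= (-25qr + 28q - 63q^2 - 2r^2 + 8r)(-3r - 6q + 7)    [combine like terms]
= 75qr^2 + 150q^2r - 175qr - 84qr - 168q^2 + 196q + 189q^2r + 378q^3 - 441q^2 + 6r^3 + 12qr^2 - 14r^2 - 24r^2 - 48qr + 56r    [distributive law]
= 87qr^2 + 339q^2r - 307qr - 609q^2 + 196q + 378q^3 + 6r^3 - 38r^2 + 56r    [combine like terms]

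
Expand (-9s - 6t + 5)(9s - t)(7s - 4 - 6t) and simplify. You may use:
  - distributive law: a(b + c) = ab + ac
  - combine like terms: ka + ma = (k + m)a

(-9s - 6t + 5)(9s - t)(7s - 4 - 6t)
= (-81s² + 9st - 54st + 6t² + 45s - 5t)(7s - 4 - 6t)    [distributive law]
= (-81s² - 45st + 6t² + 45s - 5t)(7s - 4 - 6t)    [combine like terms]
= -567s³ + 324s² + 486s²t - 315s²t + 180st + 270st² + 42st² - 24t² - 36t³ + 315s² - 180s - 270st - 35st + 20t + 30t²    [distributive law]
= -567s³ + 639s² + 171s²t - 125st + 312st² + 6t² - 36t³ - 180s + 20t    [combine like terms]

-567s³ + 639s² + 171s²t - 125st + 312st² + 6t² - 36t³ - 180s + 20t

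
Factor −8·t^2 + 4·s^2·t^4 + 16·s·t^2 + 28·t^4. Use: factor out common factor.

−8·t^2 + 4·s^2·t^4 + 16·s·t^2 + 28·t^4
= 4(−2·t^2 + s^2·t^4 + 4·s·t^2 + 7·t^4)    [factor out 4]
= 4·t^2(−2 + s^2·t^2 + 4·s + 7·t^2)    [factor out t^2]

4·t^2(−2 + s^2·t^2 + 4·s + 7·t^2)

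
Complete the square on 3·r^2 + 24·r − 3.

3·r^2 + 24·r − 3
= 3(r^2 + 8·r) − 3    [factor out 3 from the r-terms]
= 3(r^2 + 8·r + 16 − 16) − 3    [add and subtract 16 inside the bracket]
= 3(r + 4)^2 − 48 − 3    [perfect-square identity]
= 3(r + 4)^2 − 51    [combine constants]

3(r + 4)^2 − 51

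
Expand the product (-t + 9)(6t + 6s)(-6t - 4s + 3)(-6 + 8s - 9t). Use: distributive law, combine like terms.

2862t^3 - 252st^3 - 324t^4 + 1926st^2 + 264s^2t^2 + 594t^2 - 2664s^2t + 192s^3t + 3186st - 972t + 2592s^2 - 1728s^3 - 972s

(-t + 9)(6t + 6s)(-6t - 4s + 3)(-6 + 8s - 9t)
= (-6t^2 - 6st + 54t + 54s)(-6t - 4s + 3)(-6 + 8s - 9t)    [distributive law]
= (36t^3 + 24st^2 - 18t^2 + 36st^2 + 24s^2t - 18st - 324t^2 - 216st + 162t - 324st - 216s^2 + 162s)(-6 + 8s - 9t)    [distributive law]
= (36t^3 + 60st^2 - 342t^2 + 24s^2t - 558st + 162t - 216s^2 + 162s)(-6 + 8s - 9t)    [combine like terms]
= -216t^3 + 288st^3 - 324t^4 - 360st^2 + 480s^2t^2 - 540st^3 + 2052t^2 - 2736st^2 + 3078t^3 - 144s^2t + 192s^3t - 216s^2t^2 + 3348st - 4464s^2t + 5022st^2 - 972t + 1296st - 1458t^2 + 1296s^2 - 1728s^3 + 1944s^2t - 972s + 1296s^2 - 1458st    [distributive law]
= 2862t^3 - 252st^3 - 324t^4 + 1926st^2 + 264s^2t^2 + 594t^2 - 2664s^2t + 192s^3t + 3186st - 972t + 2592s^2 - 1728s^3 - 972s    [combine like terms]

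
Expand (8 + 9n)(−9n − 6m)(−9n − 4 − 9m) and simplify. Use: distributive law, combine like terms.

(8 + 9n)(−9n − 6m)(−9n − 4 − 9m)
= (−72n − 48m − 81n^2 − 54mn)(−9n − 4 − 9m)    [distributive law]
= 648n^2 + 288n + 648mn + 432mn + 192m + 432m^2 + 729n^3 + 324n^2 + 729mn^2 + 486mn^2 + 216mn + 486m^2n    [distributive law]
= 972n^2 + 288n + 1296mn + 192m + 432m^2 + 729n^3 + 1215mn^2 + 486m^2n    [combine like terms]

972n^2 + 288n + 1296mn + 192m + 432m^2 + 729n^3 + 1215mn^2 + 486m^2n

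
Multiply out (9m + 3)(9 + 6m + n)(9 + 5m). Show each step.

(9m + 3)(9 + 6m + n)(9 + 5m)
= (81m + 54m^2 + 9mn + 27 + 18m + 3n)(9 + 5m)    [distributive law]
= (99m + 54m^2 + 9mn + 27 + 3n)(9 + 5m)    [combine like terms]
= 891m + 495m^2 + 486m^2 + 270m^3 + 81mn + 45m^2n + 243 + 135m + 27n + 15mn    [distributive law]
= 1026m + 981m^2 + 270m^3 + 96mn + 45m^2n + 243 + 27n    [combine like terms]

1026m + 981m^2 + 270m^3 + 96mn + 45m^2n + 243 + 27n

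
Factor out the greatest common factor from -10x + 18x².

-10x + 18x²
= 2(-5x + 9x²)    [factor out 2]
= 2x(-5 + 9x)    [factor out x]

2x(-5 + 9x)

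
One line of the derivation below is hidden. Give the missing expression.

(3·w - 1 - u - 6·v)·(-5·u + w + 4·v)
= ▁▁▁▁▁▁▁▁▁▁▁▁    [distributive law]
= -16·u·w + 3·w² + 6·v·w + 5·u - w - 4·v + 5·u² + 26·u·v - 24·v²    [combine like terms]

Applying distributive law to the line above:

-15·u·w + 3·w² + 12·v·w + 5·u - w - 4·v + 5·u² - u·w - 4·u·v + 30·u·v - 6·v·w - 24·v²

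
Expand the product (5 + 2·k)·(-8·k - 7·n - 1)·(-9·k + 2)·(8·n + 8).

3776·k^2·n + 2768·k^2 + 1984·k·n - 312·k + 2296·k·n^2 - 560·n^2 - 640·n - 80 + 1152·k^3·n + 1152·k^3 + 1008·k^2·n^2

(5 + 2·k)·(-8·k - 7·n - 1)·(-9·k + 2)·(8·n + 8)
= (-40·k - 35·n - 5 - 16·k^2 - 14·k·n - 2·k)·(-9·k + 2)·(8·n + 8)    [distributive law]
= (-42·k - 35·n - 5 - 16·k^2 - 14·k·n)·(-9·k + 2)·(8·n + 8)    [combine like terms]
= (378·k^2 - 84·k + 315·k·n - 70·n + 45·k - 10 + 144·k^3 - 32·k^2 + 126·k^2·n - 28·k·n)·(8·n + 8)    [distributive law]
= (346·k^2 - 39·k + 287·k·n - 70·n - 10 + 144·k^3 + 126·k^2·n)·(8·n + 8)    [combine like terms]
= 2768·k^2·n + 2768·k^2 - 312·k·n - 312·k + 2296·k·n^2 + 2296·k·n - 560·n^2 - 560·n - 80·n - 80 + 1152·k^3·n + 1152·k^3 + 1008·k^2·n^2 + 1008·k^2·n    [distributive law]
= 3776·k^2·n + 2768·k^2 + 1984·k·n - 312·k + 2296·k·n^2 - 560·n^2 - 640·n - 80 + 1152·k^3·n + 1152·k^3 + 1008·k^2·n^2    [combine like terms]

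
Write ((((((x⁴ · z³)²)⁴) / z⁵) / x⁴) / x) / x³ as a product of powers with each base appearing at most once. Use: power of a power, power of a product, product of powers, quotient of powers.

((((((x⁴ · z³)²)⁴) / z⁵) / x⁴) / x) / x³
= (((((x⁴ · z³)⁸) / z⁵) / x⁴) / x) / x³    [power of a power]
= ((((((x⁴)⁸) · ((z³)⁸)) / z⁵) / x⁴) / x) / x³    [power of a product]
= ((((x³² · ((z³)⁸)) / z⁵) / x⁴) / x) / x³    [power of a power]
= ((((x³² · z²⁴) / z⁵) / x⁴) / x) / x³    [power of a power]
= x²⁴z¹⁹    [quotient of powers; product of powers]

x²⁴z¹⁹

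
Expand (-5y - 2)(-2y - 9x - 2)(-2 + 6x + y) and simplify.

(-5y - 2)(-2y - 9x - 2)(-2 + 6x + y)
= (10y^2 + 45xy + 10y + 4y + 18x + 4)(-2 + 6x + y)    [distributive law]
= (10y^2 + 45xy + 14y + 18x + 4)(-2 + 6x + y)    [combine like terms]
= -20y^2 + 60xy^2 + 10y^3 - 90xy + 270x^2y + 45xy^2 - 28y + 84xy + 14y^2 - 36x + 108x^2 + 18xy - 8 + 24x + 4y    [distributive law]
= -6y^2 + 105xy^2 + 10y^3 + 12xy + 270x^2y - 24y - 12x + 108x^2 - 8    [combine like terms]

-6y^2 + 105xy^2 + 10y^3 + 12xy + 270x^2y - 24y - 12x + 108x^2 - 8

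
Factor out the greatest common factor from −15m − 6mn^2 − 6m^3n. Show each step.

−15m − 6mn^2 − 6m^3n
= 3(−5m − 2mn^2 − 2m^3n)    [factor out 3]
= 3m(−5 − 2n^2 − 2m^2n)    [factor out m]

3m(−5 − 2n^2 − 2m^2n)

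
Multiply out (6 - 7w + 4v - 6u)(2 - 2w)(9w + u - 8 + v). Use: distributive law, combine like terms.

316w + 108u - 96 - 52v - 346w^2 - 230uw + 110vw + 126w^3 + 122uw^2 - 58vw^2 - 4uv + 8v^2 + 4uvw - 8v^2w - 12u^2 + 12u^2w

(6 - 7w + 4v - 6u)(2 - 2w)(9w + u - 8 + v)
= (12 - 12w - 14w + 14w^2 + 8v - 8vw - 12u + 12uw)(9w + u - 8 + v)    [distributive law]
= (12 - 26w + 14w^2 + 8v - 8vw - 12u + 12uw)(9w + u - 8 + v)    [combine like terms]
= 108w + 12u - 96 + 12v - 234w^2 - 26uw + 208w - 26vw + 126w^3 + 14uw^2 - 112w^2 + 14vw^2 + 72vw + 8uv - 64v + 8v^2 - 72vw^2 - 8uvw + 64vw - 8v^2w - 108uw - 12u^2 + 96u - 12uv + 108uw^2 + 12u^2w - 96uw + 12uvw    [distributive law]
= 316w + 108u - 96 - 52v - 346w^2 - 230uw + 110vw + 126w^3 + 122uw^2 - 58vw^2 - 4uv + 8v^2 + 4uvw - 8v^2w - 12u^2 + 12u^2w    [combine like terms]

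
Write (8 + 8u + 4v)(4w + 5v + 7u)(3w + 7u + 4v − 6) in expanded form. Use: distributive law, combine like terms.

96w^2 + 200uw + 152vw − 192w + 96uv + 40v^2 − 240v + 56u^2 − 336u + 96uw^2 + 392u^2w + 444uvw + 700u^2v + 412uv^2 + 392u^3 + 48vw^2 + 124v^2w + 80v^3

(8 + 8u + 4v)(4w + 5v + 7u)(3w + 7u + 4v − 6)
= (32w + 40v + 56u + 32uw + 40uv + 56u^2 + 16vw + 20v^2 + 28uv)(3w + 7u + 4v − 6)    [distributive law]
= (32w + 40v + 56u + 32uw + 68uv + 56u^2 + 16vw + 20v^2)(3w + 7u + 4v − 6)    [combine like terms]
= 96w^2 + 224uw + 128vw − 192w + 120vw + 280uv + 160v^2 − 240v + 168uw + 392u^2 + 224uv − 336u + 96uw^2 + 224u^2w + 128uvw − 192uw + 204uvw + 476u^2v + 272uv^2 − 408uv + 168u^2w + 392u^3 + 224u^2v − 336u^2 + 48vw^2 + 112uvw + 64v^2w − 96vw + 60v^2w + 140uv^2 + 80v^3 − 120v^2    [distributive law]
= 96w^2 + 200uw + 152vw − 192w + 96uv + 40v^2 − 240v + 56u^2 − 336u + 96uw^2 + 392u^2w + 444uvw + 700u^2v + 412uv^2 + 392u^3 + 48vw^2 + 124v^2w + 80v^3    [combine like terms]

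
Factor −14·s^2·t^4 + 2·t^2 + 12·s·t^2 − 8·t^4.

2·t^2(−7·s^2·t^2 + 1 + 6·s − 4·t^2)

−14·s^2·t^4 + 2·t^2 + 12·s·t^2 − 8·t^4
= 2(−7·s^2·t^4 + t^2 + 6·s·t^2 − 4·t^4)    [factor out 2]
= 2·t^2(−7·s^2·t^2 + 1 + 6·s − 4·t^2)    [factor out t^2]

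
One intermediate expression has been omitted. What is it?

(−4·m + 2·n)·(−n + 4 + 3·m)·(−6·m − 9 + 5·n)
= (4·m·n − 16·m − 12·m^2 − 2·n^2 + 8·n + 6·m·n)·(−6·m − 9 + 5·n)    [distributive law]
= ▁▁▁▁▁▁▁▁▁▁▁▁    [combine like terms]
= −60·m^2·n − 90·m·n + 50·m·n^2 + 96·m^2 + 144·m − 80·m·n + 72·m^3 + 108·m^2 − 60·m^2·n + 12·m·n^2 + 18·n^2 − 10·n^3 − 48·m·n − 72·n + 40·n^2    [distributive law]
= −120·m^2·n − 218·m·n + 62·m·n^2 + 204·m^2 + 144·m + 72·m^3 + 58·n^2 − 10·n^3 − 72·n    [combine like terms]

Applying combine like terms to the line above:

(10·m·n − 16·m − 12·m^2 − 2·n^2 + 8·n)·(−6·m − 9 + 5·n)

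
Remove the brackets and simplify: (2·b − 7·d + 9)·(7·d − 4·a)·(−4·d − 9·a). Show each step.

(2·b − 7·d + 9)·(7·d − 4·a)·(−4·d − 9·a)
= (14·b·d − 8·a·b − 49·d^2 + 28·a·d + 63·d − 36·a)·(−4·d − 9·a)    [distributive law]
= −56·b·d^2 − 126·a·b·d + 32·a·b·d + 72·a^2·b + 196·d^3 + 441·a·d^2 − 112·a·d^2 − 252·a^2·d − 252·d^2 − 567·a·d + 144·a·d + 324·a^2    [distributive law]
= −56·b·d^2 − 94·a·b·d + 72·a^2·b + 196·d^3 + 329·a·d^2 − 252·a^2·d − 252·d^2 − 423·a·d + 324·a^2    [combine like terms]

−56·b·d^2 − 94·a·b·d + 72·a^2·b + 196·d^3 + 329·a·d^2 − 252·a^2·d − 252·d^2 − 423·a·d + 324·a^2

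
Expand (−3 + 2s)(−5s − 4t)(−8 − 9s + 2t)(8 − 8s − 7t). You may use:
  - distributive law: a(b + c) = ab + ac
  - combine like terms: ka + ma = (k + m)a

−960s + 520s^2 + 1496st + 1160s^3 + 913s^2t − 222st^2 − 768t + 864t^2 − 168t^3 − 720s^4 − 1046s^3t − 236s^2t^2 + 112st^3

(−3 + 2s)(−5s − 4t)(−8 − 9s + 2t)(8 − 8s − 7t)
= (15s + 12t − 10s^2 − 8st)(−8 − 9s + 2t)(8 − 8s − 7t)    [distributive law]
= (−120s − 135s^2 + 30st − 96t − 108st + 24t^2 + 80s^2 + 90s^3 − 20s^2t + 64st + 72s^2t − 16st^2)(8 − 8s − 7t)    [distributive law]
= (−120s − 55s^2 − 14st − 96t + 24t^2 + 90s^3 + 52s^2t − 16st^2)(8 − 8s − 7t)    [combine like terms]
= −960s + 960s^2 + 840st − 440s^2 + 440s^3 + 385s^2t − 112st + 112s^2t + 98st^2 − 768t + 768st + 672t^2 + 192t^2 − 192st^2 − 168t^3 + 720s^3 − 720s^4 − 630s^3t + 416s^2t − 416s^3t − 364s^2t^2 − 128st^2 + 128s^2t^2 + 112st^3    [distributive law]
= −960s + 520s^2 + 1496st + 1160s^3 + 913s^2t − 222st^2 − 768t + 864t^2 − 168t^3 − 720s^4 − 1046s^3t − 236s^2t^2 + 112st^3    [combine like terms]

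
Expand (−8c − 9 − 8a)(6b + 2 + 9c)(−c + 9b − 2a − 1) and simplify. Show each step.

(−8c − 9 − 8a)(6b + 2 + 9c)(−c + 9b − 2a − 1)
= (−48bc − 16c − 72c² − 54b − 18 − 81c − 48ab − 16a − 72ac)(−c + 9b − 2a − 1)    [distributive law]
= (−48bc − 97c − 72c² − 54b − 18 − 48ab − 16a − 72ac)(−c + 9b − 2a − 1)    [combine like terms]
= 48bc² − 432b²c + 96abc + 48bc + 97c² − 873bc + 194ac + 97c + 72c³ − 648bc² + 144ac² + 72c² + 54bc − 486b² + 108ab + 54b + 18c − 162b + 36a + 18 + 48abc − 432ab² + 96a²b + 48ab + 16ac − 144ab + 32a² + 16a + 72ac² − 648abc + 144a²c + 72ac    [distributive law]
= −600bc² − 432b²c − 504abc − 771bc + 169c² + 282ac + 115c + 72c³ + 216ac² − 486b² + 12ab − 108b + 52a + 18 − 432ab² + 96a²b + 32a² + 144a²c    [combine like terms]

−600bc² − 432b²c − 504abc − 771bc + 169c² + 282ac + 115c + 72c³ + 216ac² − 486b² + 12ab − 108b + 52a + 18 − 432ab² + 96a²b + 32a² + 144a²c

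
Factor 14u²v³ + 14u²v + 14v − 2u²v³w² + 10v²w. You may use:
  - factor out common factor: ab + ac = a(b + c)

14u²v³ + 14u²v + 14v − 2u²v³w² + 10v²w
= 2(7u²v³ + 7u²v + 7v − u²v³w² + 5v²w)    [factor out 2]
= 2v(7u²v² + 7u² + 7 − u²v²w² + 5vw)    [factor out v]

2v(7u²v² + 7u² + 7 − u²v²w² + 5vw)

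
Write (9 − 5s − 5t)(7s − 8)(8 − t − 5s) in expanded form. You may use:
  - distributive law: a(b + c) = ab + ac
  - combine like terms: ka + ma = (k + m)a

1184s − 583st − 795s² − 576 + 392t + 210s²t + 175s³ + 35st² − 40t²

(9 − 5s − 5t)(7s − 8)(8 − t − 5s)
= (63s − 72 − 35s² + 40s − 35st + 40t)(8 − t − 5s)    [distributive law]
= (103s − 72 − 35s² − 35st + 40t)(8 − t − 5s)    [combine like terms]
= 824s − 103st − 515s² − 576 + 72t + 360s − 280s² + 35s²t + 175s³ − 280st + 35st² + 175s²t + 320t − 40t² − 200st    [distributive law]
= 1184s − 583st − 795s² − 576 + 392t + 210s²t + 175s³ + 35st² − 40t²    [combine like terms]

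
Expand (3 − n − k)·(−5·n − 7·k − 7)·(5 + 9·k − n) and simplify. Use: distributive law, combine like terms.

(3 − n − k)·(−5·n − 7·k − 7)·(5 + 9·k − n)
= (−15·n − 21·k − 21 + 5·n^2 + 7·k·n + 7·n + 5·k·n + 7·k^2 + 7·k)·(5 + 9·k − n)    [distributive law]
= (−8·n − 14·k − 21 + 5·n^2 + 12·k·n + 7·k^2)·(5 + 9·k − n)    [combine like terms]
= −40·n − 72·k·n + 8·n^2 − 70·k − 126·k^2 + 14·k·n − 105 − 189·k + 21·n + 25·n^2 + 45·k·n^2 − 5·n^3 + 60·k·n + 108·k^2·n − 12·k·n^2 + 35·k^2 + 63·k^3 − 7·k^2·n    [distributive law]
= −19·n + 2·k·n + 33·n^2 − 259·k − 91·k^2 − 105 + 33·k·n^2 − 5·n^3 + 101·k^2·n + 63·k^3    [combine like terms]

−19·n + 2·k·n + 33·n^2 − 259·k − 91·k^2 − 105 + 33·k·n^2 − 5·n^3 + 101·k^2·n + 63·k^3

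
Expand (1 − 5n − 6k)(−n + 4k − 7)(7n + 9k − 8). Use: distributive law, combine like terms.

(1 − 5n − 6k)(−n + 4k − 7)(7n + 9k − 8)
= (−n + 4k − 7 + 5n^2 − 20kn + 35n + 6kn − 24k^2 + 42k)(7n + 9k − 8)    [distributive law]
= (34n + 46k − 7 + 5n^2 − 14kn − 24k^2)(7n + 9k − 8)    [combine like terms]
= 238n^2 + 306kn − 272n + 322kn + 414k^2 − 368k − 49n − 63k + 56 + 35n^3 + 45kn^2 − 40n^2 − 98kn^2 − 126k^2n + 112kn − 168k^2n − 216k^3 + 192k^2    [distributive law]
= 198n^2 + 740kn − 321n + 606k^2 − 431k + 56 + 35n^3 − 53kn^2 − 294k^2n − 216k^3    [combine like terms]

198n^2 + 740kn − 321n + 606k^2 − 431k + 56 + 35n^3 − 53kn^2 − 294k^2n − 216k^3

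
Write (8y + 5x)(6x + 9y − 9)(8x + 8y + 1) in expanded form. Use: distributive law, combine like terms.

(8y + 5x)(6x + 9y − 9)(8x + 8y + 1)
= (48xy + 72y^2 − 72y + 30x^2 + 45xy − 45x)(8x + 8y + 1)    [distributive law]
= (93xy + 72y^2 − 72y + 30x^2 − 45x)(8x + 8y + 1)    [combine like terms]
= 744x^2y + 744xy^2 + 93xy + 576xy^2 + 576y^3 + 72y^2 − 576xy − 576y^2 − 72y + 240x^3 + 240x^2y + 30x^2 − 360x^2 − 360xy − 45x    [distributive law]
= 984x^2y + 1320xy^2 − 843xy + 576y^3 − 504y^2 − 72y + 240x^3 − 330x^2 − 45x    [combine like terms]

984x^2y + 1320xy^2 − 843xy + 576y^3 − 504y^2 − 72y + 240x^3 − 330x^2 − 45x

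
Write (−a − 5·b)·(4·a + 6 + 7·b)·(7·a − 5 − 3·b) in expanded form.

−28·a³ − 22·a² − 177·a²·b + 30·a − 57·a·b − 164·a·b² + 150·b + 265·b² + 105·b³

(−a − 5·b)·(4·a + 6 + 7·b)·(7·a − 5 − 3·b)
= (−4·a² − 6·a − 7·a·b − 20·a·b − 30·b − 35·b²)·(7·a − 5 − 3·b)    [distributive law]
= (−4·a² − 6·a − 27·a·b − 30·b − 35·b²)·(7·a − 5 − 3·b)    [combine like terms]
= −28·a³ + 20·a² + 12·a²·b − 42·a² + 30·a + 18·a·b − 189·a²·b + 135·a·b + 81·a·b² − 210·a·b + 150·b + 90·b² − 245·a·b² + 175·b² + 105·b³    [distributive law]
= −28·a³ − 22·a² − 177·a²·b + 30·a − 57·a·b − 164·a·b² + 150·b + 265·b² + 105·b³    [combine like terms]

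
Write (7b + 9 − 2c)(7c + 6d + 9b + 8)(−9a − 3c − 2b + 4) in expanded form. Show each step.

(7b + 9 − 2c)(7c + 6d + 9b + 8)(−9a − 3c − 2b + 4)
= (49bc + 42bd + 63b^2 + 56b + 63c + 54d + 81b + 72 − 14c^2 − 12cd − 18bc − 16c)(−9a − 3c − 2b + 4)    [distributive law]
= (31bc + 42bd + 63b^2 + 137b + 47c + 54d + 72 − 14c^2 − 12cd)(−9a − 3c − 2b + 4)    [combine like terms]
= −279abc − 93bc^2 − 62b^2c + 124bc − 378abd − 126bcd − 84b^2d + 168bd − 567ab^2 − 189b^2c − 126b^3 + 252b^2 − 1233ab − 411bc − 274b^2 + 548b − 423ac − 141c^2 − 94bc + 188c − 486ad − 162cd − 108bd + 216d − 648a − 216c − 144b + 288 + 126ac^2 + 42c^3 + 28bc^2 − 56c^2 + 108acd + 36c^2d + 24bcd − 48cd    [distributive law]
= −279abc − 65bc^2 − 251b^2c − 381bc − 378abd − 102bcd − 84b^2d + 60bd − 567ab^2 − 126b^3 − 22b^2 − 1233ab + 404b − 423ac − 197c^2 − 28c − 486ad − 210cd + 216d − 648a + 288 + 126ac^2 + 42c^3 + 108acd + 36c^2d    [combine like terms]

−279abc − 65bc^2 − 251b^2c − 381bc − 378abd − 102bcd − 84b^2d + 60bd − 567ab^2 − 126b^3 − 22b^2 − 1233ab + 404b − 423ac − 197c^2 − 28c − 486ad − 210cd + 216d − 648a + 288 + 126ac^2 + 42c^3 + 108acd + 36c^2d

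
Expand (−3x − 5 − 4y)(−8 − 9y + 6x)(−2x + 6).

−96x^2 − 116x − 6x^2y − 136xy + 36x^3 + 240 + 462y − 72xy^2 + 216y^2

(−3x − 5 − 4y)(−8 − 9y + 6x)(−2x + 6)
= (24x + 27xy − 18x^2 + 40 + 45y − 30x + 32y + 36y^2 − 24xy)(−2x + 6)    [distributive law]
= (−6x + 3xy − 18x^2 + 40 + 77y + 36y^2)(−2x + 6)    [combine like terms]
= 12x^2 − 36x − 6x^2y + 18xy + 36x^3 − 108x^2 − 80x + 240 − 154xy + 462y − 72xy^2 + 216y^2    [distributive law]
= −96x^2 − 116x − 6x^2y − 136xy + 36x^3 + 240 + 462y − 72xy^2 + 216y^2    [combine like terms]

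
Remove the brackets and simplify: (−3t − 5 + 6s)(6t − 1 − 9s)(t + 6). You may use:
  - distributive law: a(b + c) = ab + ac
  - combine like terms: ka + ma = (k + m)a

(−3t − 5 + 6s)(6t − 1 − 9s)(t + 6)
= (−18t^2 + 3t + 27st − 30t + 5 + 45s + 36st − 6s − 54s^2)(t + 6)    [distributive law]
= (−18t^2 − 27t + 63st + 5 + 39s − 54s^2)(t + 6)    [combine like terms]
= −18t^3 − 108t^2 − 27t^2 − 162t + 63st^2 + 378st + 5t + 30 + 39st + 234s − 54s^2t − 324s^2    [distributive law]
= −18t^3 − 135t^2 − 157t + 63st^2 + 417st + 30 + 234s − 54s^2t − 324s^2    [combine like terms]

−18t^3 − 135t^2 − 157t + 63st^2 + 417st + 30 + 234s − 54s^2t − 324s^2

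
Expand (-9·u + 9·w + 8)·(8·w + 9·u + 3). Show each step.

9·u·w - 81·u^2 + 45·u + 72·w^2 + 91·w + 24

(-9·u + 9·w + 8)·(8·w + 9·u + 3)
= -72·u·w - 81·u^2 - 27·u + 72·w^2 + 81·u·w + 27·w + 64·w + 72·u + 24    [distributive law]
= 9·u·w - 81·u^2 + 45·u + 72·w^2 + 91·w + 24    [combine like terms]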